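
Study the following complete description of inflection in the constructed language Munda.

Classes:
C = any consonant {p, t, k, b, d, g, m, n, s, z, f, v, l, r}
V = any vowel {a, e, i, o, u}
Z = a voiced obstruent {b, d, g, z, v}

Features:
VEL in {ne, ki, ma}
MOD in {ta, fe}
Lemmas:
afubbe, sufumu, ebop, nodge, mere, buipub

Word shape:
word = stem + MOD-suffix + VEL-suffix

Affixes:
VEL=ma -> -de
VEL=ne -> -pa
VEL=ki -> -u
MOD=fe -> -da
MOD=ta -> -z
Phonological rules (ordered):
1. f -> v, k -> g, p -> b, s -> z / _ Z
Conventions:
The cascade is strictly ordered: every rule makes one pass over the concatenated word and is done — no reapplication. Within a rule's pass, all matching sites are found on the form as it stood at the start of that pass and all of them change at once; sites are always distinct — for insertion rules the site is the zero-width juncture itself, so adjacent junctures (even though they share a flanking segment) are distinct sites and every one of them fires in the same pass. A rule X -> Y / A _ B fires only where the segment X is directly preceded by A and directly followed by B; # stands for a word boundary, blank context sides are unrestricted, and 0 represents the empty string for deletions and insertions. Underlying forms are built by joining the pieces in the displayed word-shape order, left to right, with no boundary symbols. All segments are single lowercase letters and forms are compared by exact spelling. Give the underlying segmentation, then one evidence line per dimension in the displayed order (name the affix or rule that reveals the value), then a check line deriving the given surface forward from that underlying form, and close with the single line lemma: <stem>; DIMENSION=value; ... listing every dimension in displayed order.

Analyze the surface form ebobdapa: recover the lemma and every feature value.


underlying: ebop-da-pa
VEL=ne - signalled by the affix -pa
MOD=fe - signalled by the affix -da
check: ebopdapa -> ebobdapa
lemma: ebop; VEL=ne; MOD=fe


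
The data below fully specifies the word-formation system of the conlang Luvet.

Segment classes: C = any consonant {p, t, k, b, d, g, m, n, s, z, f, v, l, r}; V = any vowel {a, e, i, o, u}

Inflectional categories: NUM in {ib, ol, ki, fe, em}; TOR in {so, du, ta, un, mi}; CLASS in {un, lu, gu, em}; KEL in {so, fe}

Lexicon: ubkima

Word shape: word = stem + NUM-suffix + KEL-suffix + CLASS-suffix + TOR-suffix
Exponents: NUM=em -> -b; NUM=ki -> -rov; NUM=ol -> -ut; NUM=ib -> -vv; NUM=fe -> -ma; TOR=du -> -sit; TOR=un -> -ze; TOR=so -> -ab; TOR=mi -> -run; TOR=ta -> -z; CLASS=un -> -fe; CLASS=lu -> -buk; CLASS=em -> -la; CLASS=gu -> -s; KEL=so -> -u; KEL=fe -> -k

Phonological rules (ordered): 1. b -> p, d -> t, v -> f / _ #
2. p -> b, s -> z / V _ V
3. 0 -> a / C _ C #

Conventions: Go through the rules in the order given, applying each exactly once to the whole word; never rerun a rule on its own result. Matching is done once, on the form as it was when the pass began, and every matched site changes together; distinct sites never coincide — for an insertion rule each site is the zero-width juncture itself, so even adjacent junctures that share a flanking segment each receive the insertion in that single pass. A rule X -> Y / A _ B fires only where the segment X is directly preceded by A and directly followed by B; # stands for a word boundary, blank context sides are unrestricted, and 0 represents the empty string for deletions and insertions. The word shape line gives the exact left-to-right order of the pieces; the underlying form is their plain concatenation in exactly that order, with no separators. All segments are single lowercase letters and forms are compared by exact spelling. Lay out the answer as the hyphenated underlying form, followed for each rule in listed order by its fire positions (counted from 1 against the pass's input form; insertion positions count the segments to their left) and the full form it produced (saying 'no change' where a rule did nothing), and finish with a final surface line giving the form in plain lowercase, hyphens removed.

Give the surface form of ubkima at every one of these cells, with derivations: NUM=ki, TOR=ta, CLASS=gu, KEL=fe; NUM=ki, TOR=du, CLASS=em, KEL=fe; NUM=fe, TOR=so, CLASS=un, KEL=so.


cell NUM=ki, TOR=ta, CLASS=gu, KEL=fe:
underlying: ubkima-rov-k-s-z
1. b -> p, d -> t, v -> f / _ #: no change
2. p -> b, s -> z / V _ V: no change
3. 0 -> a / C _ C #: inserts after position(s) 11: ubkimarovksaz
surface: ubkimarovksaz

cell NUM=ki, TOR=du, CLASS=em, KEL=fe:
underlying: ubkima-rov-k-la-sit
1. b -> p, d -> t, v -> f / _ #: no change
2. p -> b, s -> z / V _ V: fires at position(s) 13: ubkimarovklazit
3. 0 -> a / C _ C #: no change
surface: ubkimarovklazit

cell NUM=fe, TOR=so, CLASS=un, KEL=so:
underlying: ubkima-ma-u-fe-ab
1. b -> p, d -> t, v -> f / _ #: fires at position(s) 13: ubkimamaufeap
2. p -> b, s -> z / V _ V: no change
3. 0 -> a / C _ C #: no change
surface: ubkimamaufeap


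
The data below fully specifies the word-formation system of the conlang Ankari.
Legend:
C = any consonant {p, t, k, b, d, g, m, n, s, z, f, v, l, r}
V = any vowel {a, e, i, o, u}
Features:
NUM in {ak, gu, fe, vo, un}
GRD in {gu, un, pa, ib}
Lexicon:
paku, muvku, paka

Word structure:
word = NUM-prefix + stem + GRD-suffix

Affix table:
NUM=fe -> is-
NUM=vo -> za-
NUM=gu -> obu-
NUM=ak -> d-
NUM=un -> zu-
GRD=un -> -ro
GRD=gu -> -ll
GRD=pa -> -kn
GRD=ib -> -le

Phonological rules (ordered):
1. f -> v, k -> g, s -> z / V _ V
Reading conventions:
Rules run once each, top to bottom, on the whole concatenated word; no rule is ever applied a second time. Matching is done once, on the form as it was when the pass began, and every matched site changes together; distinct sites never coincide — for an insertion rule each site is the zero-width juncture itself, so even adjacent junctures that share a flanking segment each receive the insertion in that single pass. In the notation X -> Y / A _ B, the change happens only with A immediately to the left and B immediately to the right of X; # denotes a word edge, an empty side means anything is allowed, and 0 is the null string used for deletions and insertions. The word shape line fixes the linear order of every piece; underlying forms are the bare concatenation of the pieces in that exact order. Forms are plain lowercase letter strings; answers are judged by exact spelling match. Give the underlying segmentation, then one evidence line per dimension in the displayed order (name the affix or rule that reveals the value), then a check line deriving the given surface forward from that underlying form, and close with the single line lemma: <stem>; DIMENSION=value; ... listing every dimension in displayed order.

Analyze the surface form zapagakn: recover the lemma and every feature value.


underlying: za-paka-kn
NUM=vo - signalled by the affix za-
GRD=pa - signalled by the affix -kn
check: zapakakn -> zapagakn
lemma: paka; NUM=vo; GRD=pa


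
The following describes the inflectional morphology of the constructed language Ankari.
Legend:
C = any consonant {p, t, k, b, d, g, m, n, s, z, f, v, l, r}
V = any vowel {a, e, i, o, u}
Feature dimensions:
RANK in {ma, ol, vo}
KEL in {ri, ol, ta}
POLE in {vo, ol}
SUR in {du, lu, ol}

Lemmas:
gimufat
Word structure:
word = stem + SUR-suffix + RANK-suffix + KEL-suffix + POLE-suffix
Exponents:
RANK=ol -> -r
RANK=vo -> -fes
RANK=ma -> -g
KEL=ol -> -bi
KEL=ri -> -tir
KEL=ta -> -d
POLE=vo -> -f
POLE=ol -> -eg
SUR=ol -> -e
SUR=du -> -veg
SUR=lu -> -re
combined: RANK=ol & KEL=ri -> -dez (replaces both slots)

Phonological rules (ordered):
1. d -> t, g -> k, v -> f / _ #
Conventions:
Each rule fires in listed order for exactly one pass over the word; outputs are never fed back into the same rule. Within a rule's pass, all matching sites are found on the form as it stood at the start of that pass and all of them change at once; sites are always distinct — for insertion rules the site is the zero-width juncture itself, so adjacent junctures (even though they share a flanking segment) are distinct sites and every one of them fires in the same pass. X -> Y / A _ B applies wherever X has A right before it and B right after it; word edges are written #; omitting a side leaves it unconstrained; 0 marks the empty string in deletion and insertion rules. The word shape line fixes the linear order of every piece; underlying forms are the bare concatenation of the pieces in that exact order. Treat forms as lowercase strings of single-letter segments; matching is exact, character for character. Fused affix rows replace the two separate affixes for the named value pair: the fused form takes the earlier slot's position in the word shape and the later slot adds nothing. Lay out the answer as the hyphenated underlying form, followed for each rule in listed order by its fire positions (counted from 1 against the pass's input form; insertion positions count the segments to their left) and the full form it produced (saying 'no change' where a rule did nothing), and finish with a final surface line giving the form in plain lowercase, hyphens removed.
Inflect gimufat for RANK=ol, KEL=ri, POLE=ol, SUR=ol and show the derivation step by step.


underlying: gimufat-e-dez-eg
1. d -> t, g -> k, v -> f / _ #: fires at position(s) 13: gimufatedezek
surface: gimufatedezek


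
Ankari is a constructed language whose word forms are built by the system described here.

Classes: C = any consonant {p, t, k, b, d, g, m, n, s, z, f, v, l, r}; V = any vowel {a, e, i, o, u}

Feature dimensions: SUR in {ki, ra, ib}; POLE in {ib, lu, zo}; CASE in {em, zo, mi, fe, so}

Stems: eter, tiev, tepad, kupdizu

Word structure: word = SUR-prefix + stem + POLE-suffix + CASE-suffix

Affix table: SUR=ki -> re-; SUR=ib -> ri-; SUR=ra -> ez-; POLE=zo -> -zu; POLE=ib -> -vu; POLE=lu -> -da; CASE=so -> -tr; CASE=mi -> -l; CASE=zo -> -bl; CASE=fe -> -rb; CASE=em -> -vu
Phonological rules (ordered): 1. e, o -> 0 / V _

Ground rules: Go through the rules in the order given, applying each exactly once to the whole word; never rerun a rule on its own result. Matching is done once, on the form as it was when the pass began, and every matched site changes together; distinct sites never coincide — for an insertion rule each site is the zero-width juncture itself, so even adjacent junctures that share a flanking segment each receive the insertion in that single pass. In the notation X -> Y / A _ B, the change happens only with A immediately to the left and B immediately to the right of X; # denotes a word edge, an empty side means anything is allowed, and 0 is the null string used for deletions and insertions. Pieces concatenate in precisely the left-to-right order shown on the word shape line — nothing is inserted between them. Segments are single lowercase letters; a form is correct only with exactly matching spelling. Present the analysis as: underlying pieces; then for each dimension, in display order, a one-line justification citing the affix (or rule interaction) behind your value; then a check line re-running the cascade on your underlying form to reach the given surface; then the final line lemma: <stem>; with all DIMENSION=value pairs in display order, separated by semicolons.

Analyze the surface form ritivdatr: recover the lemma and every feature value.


underlying: ri-tiev-da-tr
SUR=ib - signalled by the affix ri-
POLE=lu - signalled by the affix -da
CASE=so - signalled by the affix -tr
check: ritievdatr -> ritivdatr
lemma: tiev; SUR=ib; POLE=lu; CASE=so


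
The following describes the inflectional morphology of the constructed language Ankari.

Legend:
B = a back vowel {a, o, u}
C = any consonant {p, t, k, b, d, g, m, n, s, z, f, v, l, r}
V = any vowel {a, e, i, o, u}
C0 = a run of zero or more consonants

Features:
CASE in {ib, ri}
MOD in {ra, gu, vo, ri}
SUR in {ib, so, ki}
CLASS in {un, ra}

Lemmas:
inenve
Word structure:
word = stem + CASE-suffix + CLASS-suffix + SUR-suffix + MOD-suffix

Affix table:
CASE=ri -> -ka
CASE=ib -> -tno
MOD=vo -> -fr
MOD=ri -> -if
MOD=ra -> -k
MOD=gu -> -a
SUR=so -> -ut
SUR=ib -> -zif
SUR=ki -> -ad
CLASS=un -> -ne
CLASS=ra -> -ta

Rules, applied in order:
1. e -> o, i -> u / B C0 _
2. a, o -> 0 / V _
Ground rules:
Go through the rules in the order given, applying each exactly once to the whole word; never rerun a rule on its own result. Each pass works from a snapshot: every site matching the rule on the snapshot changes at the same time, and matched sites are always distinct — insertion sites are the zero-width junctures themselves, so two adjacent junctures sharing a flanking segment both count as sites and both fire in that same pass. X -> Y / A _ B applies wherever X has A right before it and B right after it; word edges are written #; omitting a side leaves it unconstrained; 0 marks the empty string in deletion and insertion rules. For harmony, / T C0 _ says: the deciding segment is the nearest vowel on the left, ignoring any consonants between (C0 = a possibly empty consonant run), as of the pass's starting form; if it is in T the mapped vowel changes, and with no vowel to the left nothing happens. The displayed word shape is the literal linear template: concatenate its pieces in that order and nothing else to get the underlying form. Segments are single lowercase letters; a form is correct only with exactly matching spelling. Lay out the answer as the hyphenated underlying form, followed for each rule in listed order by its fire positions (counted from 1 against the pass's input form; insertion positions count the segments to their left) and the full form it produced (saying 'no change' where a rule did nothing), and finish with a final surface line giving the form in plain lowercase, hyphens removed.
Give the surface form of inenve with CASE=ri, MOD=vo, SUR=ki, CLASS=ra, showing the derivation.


underlying: inenve-ka-ta-ad-fr
1. e -> o, i -> u / B C0 _: no change
2. a, o -> 0 / V _: fires at position(s) 11: inenvekatadfr
surface: inenvekatadfr


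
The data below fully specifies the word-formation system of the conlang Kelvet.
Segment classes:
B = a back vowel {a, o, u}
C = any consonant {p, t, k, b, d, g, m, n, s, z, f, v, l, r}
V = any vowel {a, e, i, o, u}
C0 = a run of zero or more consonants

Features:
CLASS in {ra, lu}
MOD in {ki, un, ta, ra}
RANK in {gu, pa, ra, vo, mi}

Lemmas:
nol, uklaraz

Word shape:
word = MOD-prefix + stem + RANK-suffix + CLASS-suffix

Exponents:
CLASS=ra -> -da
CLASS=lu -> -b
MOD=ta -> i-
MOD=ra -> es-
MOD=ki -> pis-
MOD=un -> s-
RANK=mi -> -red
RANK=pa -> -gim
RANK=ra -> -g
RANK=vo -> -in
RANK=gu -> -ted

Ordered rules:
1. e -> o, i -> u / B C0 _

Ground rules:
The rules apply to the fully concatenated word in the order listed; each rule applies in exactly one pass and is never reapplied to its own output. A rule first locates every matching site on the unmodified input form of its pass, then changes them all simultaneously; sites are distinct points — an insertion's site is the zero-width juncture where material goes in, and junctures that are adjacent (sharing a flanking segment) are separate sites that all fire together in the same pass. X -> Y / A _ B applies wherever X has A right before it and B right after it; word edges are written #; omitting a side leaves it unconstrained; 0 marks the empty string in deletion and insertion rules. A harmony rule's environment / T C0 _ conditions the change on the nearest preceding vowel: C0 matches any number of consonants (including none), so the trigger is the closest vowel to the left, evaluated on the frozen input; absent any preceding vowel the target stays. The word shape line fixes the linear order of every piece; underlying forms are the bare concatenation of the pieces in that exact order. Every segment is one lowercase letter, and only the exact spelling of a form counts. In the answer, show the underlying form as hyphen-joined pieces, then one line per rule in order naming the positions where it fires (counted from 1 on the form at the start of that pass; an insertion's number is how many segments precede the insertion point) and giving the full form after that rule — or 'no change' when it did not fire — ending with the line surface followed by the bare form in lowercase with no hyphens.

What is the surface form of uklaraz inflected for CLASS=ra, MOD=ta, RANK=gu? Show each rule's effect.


underlying: i-uklaraz-ted-da
1. e -> o, i -> u / B C0 _: fires at position(s) 10: iuklaraztodda
surface: iuklaraztodda


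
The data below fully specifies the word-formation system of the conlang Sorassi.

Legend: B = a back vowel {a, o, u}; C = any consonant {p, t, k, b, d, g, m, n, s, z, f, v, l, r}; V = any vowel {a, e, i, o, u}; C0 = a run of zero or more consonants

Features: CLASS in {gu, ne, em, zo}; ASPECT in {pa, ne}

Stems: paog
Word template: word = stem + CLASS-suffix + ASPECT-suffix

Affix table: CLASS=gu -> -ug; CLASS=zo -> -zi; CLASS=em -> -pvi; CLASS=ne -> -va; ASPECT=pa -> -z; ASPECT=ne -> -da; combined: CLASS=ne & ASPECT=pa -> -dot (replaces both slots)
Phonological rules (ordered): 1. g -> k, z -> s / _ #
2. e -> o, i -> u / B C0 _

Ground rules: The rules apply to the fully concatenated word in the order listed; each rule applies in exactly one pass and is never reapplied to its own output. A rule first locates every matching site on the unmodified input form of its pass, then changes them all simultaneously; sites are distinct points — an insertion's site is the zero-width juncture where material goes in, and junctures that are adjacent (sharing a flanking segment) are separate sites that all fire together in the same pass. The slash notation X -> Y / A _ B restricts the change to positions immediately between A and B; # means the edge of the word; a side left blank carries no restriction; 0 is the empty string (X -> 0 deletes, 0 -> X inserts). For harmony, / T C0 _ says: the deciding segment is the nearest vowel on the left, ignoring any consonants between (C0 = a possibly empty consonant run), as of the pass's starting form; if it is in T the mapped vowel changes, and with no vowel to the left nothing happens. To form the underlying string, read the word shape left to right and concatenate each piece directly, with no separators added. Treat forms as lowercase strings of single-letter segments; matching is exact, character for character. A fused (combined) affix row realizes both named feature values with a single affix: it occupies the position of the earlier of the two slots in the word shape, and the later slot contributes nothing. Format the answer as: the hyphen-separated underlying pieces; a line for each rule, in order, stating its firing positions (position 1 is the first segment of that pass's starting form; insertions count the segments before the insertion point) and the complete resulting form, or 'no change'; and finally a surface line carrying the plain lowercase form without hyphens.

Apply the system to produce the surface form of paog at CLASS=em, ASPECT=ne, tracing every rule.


underlying: paog-pvi-da
1. g -> k, z -> s / _ #: no change
2. e -> o, i -> u / B C0 _: fires at position(s) 7: paogpvuda
surface: paogpvuda


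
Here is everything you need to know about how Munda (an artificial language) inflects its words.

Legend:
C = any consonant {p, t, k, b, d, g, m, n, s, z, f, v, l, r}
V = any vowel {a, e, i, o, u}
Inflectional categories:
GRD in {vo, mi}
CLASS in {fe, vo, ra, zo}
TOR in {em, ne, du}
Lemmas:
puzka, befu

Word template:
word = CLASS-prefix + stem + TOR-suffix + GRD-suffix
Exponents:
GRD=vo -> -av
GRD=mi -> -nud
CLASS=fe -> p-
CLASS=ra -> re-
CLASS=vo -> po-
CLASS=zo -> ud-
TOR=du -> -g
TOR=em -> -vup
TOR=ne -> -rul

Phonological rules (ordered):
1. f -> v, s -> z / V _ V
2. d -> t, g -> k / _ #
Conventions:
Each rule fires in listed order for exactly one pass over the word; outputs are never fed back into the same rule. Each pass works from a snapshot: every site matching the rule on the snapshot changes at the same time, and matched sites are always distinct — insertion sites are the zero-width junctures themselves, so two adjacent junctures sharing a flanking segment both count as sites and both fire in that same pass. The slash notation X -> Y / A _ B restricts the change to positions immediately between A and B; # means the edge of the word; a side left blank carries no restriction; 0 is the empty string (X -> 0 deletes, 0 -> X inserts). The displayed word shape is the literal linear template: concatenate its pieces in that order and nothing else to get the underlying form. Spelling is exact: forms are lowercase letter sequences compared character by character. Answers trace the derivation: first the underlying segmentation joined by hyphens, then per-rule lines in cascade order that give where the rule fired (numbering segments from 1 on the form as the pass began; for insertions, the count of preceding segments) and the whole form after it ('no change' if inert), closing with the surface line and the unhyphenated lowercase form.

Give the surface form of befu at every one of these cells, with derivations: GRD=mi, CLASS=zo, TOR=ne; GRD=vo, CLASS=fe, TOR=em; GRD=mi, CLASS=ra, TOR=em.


cell GRD=mi, CLASS=zo, TOR=ne:
underlying: ud-befu-rul-nud
1. f -> v, s -> z / V _ V: fires at position(s) 5: udbevurulnud
2. d -> t, g -> k / _ #: fires at position(s) 12: udbevurulnut
surface: udbevurulnut

cell GRD=vo, CLASS=fe, TOR=em:
underlying: p-befu-vup-av
1. f -> v, s -> z / V _ V: fires at position(s) 4: pbevuvupav
2. d -> t, g -> k / _ #: no change
surface: pbevuvupav

cell GRD=mi, CLASS=ra, TOR=em:
underlying: re-befu-vup-nud
1. f -> v, s -> z / V _ V: fires at position(s) 5: rebevuvupnud
2. d -> t, g -> k / _ #: fires at position(s) 12: rebevuvupnut
surface: rebevuvupnut


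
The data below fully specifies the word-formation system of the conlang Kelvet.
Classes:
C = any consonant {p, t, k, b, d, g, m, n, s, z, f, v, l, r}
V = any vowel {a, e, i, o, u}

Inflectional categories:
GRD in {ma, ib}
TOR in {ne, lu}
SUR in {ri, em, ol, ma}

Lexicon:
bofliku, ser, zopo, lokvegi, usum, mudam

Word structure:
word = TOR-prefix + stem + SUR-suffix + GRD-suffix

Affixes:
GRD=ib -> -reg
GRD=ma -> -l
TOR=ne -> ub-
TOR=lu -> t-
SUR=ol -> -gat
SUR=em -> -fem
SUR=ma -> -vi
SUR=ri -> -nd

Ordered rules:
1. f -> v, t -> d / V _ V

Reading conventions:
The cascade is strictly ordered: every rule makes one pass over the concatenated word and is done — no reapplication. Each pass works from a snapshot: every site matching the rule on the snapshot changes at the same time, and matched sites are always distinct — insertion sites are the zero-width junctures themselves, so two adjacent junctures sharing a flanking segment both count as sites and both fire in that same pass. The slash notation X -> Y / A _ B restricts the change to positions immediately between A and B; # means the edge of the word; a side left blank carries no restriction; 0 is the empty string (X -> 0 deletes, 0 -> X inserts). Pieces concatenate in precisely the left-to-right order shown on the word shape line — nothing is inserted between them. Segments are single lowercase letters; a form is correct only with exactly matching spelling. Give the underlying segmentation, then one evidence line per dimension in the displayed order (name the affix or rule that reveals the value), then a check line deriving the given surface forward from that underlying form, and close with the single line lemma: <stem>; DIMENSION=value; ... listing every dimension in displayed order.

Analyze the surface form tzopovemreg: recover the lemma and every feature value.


underlying: t-zopo-fem-reg
GRD=ib - signalled by the affix -reg
TOR=lu - signalled by the affix t-
SUR=em - signalled by the affix -fem
check: tzopofemreg -> tzopovemreg
lemma: zopo; GRD=ib; TOR=lu; SUR=em


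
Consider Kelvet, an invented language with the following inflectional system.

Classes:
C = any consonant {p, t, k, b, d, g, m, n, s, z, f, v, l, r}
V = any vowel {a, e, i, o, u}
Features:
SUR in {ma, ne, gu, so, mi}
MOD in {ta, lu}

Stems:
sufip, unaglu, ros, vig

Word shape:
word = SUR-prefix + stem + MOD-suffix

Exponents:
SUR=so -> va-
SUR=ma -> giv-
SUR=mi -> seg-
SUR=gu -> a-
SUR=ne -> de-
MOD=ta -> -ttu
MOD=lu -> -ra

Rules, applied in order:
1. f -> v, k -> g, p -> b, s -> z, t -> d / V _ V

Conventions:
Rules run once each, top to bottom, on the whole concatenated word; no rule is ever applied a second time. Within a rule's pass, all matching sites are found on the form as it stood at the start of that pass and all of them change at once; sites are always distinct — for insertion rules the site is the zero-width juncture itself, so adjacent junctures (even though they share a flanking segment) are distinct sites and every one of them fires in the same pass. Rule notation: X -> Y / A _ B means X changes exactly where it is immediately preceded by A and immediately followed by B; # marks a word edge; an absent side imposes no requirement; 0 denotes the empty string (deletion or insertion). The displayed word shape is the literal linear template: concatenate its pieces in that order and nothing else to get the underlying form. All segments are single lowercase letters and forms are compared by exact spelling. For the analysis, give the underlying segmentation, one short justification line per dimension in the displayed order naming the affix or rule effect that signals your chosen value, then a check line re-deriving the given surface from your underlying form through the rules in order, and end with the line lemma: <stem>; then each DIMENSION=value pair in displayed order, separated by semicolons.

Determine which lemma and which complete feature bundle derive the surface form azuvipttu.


underlying: a-sufip-ttu
SUR=gu - signalled by the affix a-
MOD=ta - signalled by the affix -ttu
check: asufipttu -> azuvipttu
lemma: sufip; SUR=gu; MOD=ta


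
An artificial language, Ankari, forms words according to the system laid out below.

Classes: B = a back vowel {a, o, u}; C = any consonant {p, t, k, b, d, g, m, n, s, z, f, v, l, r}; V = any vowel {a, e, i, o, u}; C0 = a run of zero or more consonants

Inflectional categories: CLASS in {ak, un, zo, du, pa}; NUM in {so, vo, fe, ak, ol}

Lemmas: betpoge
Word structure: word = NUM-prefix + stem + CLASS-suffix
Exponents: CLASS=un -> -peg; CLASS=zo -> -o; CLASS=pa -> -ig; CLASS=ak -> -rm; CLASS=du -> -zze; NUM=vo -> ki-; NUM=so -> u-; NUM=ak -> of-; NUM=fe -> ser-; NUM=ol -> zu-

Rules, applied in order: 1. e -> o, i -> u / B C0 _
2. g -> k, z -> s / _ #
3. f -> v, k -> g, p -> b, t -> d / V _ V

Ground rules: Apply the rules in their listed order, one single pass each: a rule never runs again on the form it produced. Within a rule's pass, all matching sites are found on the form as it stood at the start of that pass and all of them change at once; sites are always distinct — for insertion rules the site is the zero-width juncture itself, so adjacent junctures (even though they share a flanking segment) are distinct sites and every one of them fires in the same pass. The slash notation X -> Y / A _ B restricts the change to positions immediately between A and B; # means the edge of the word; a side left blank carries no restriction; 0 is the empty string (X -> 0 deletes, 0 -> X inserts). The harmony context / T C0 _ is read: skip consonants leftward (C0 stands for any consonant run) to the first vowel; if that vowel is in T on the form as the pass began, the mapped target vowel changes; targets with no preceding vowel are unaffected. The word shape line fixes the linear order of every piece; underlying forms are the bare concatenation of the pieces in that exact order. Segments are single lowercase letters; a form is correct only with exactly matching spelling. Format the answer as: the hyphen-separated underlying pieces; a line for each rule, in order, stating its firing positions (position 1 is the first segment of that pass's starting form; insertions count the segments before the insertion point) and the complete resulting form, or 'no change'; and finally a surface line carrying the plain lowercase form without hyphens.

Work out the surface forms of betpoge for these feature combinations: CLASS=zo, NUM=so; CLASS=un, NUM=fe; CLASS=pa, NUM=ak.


cell CLASS=zo, NUM=so:
underlying: u-betpoge-o
1. e -> o, i -> u / B C0 _: fires at position(s) 3, 8: ubotpogoo
2. g -> k, z -> s / _ #: no change
3. f -> v, k -> g, p -> b, t -> d / V _ V: no change
surface: ubotpogoo

cell CLASS=un, NUM=fe:
underlying: ser-betpoge-peg
1. e -> o, i -> u / B C0 _: fires at position(s) 10: serbetpogopeg
2. g -> k, z -> s / _ #: fires at position(s) 13: serbetpogopek
3. f -> v, k -> g, p -> b, t -> d / V _ V: fires at position(s) 11: serbetpogobek
surface: serbetpogobek

cell CLASS=pa, NUM=ak:
underlying: of-betpoge-ig
1. e -> o, i -> u / B C0 _: fires at position(s) 4, 9: ofbotpogoig
2. g -> k, z -> s / _ #: fires at position(s) 11: ofbotpogoik
3. f -> v, k -> g, p -> b, t -> d / V _ V: no change
surface: ofbotpogoik


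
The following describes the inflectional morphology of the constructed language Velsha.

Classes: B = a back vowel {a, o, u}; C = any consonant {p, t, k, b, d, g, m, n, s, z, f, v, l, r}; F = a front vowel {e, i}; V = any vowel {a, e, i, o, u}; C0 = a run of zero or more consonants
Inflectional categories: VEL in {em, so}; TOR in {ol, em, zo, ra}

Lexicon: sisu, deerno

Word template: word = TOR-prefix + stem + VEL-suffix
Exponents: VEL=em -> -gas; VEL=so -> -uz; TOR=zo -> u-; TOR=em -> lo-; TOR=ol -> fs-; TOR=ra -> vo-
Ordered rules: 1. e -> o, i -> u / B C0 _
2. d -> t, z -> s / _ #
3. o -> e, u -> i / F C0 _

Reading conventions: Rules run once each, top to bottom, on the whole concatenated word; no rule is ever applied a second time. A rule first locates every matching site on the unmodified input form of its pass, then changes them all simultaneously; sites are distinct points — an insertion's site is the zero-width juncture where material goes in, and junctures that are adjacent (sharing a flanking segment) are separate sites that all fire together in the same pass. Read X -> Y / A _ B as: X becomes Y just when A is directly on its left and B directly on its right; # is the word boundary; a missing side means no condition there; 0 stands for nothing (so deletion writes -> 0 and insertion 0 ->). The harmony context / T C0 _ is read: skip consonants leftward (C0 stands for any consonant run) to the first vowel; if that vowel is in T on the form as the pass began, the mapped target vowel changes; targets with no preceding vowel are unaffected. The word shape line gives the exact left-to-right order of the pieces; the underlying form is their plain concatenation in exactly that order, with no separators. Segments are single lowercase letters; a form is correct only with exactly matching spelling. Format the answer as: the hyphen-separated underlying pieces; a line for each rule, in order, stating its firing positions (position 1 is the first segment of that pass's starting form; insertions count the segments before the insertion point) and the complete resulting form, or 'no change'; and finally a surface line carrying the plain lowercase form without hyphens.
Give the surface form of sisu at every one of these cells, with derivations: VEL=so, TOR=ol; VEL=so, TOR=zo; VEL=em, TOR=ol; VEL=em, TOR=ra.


cell VEL=so, TOR=ol:
underlying: fs-sisu-uz
1. e -> o, i -> u / B C0 _: no change
2. d -> t, z -> s / _ #: fires at position(s) 8: fssisuus
3. o -> e, u -> i / F C0 _: fires at position(s) 6: fssisius
surface: fssisius

cell VEL=so, TOR=zo:
underlying: u-sisu-uz
1. e -> o, i -> u / B C0 _: fires at position(s) 3: ususuuz
2. d -> t, z -> s / _ #: fires at position(s) 7: ususuus
3. o -> e, u -> i / F C0 _: no change
surface: ususuus

cell VEL=em, TOR=ol:
underlying: fs-sisu-gas
1. e -> o, i -> u / B C0 _: no change
2. d -> t, z -> s / _ #: no change
3. o -> e, u -> i / F C0 _: fires at position(s) 6: fssisigas
surface: fssisigas

cell VEL=em, TOR=ra:
underlying: vo-sisu-gas
1. e -> o, i -> u / B C0 _: fires at position(s) 4: vosusugas
2. d -> t, z -> s / _ #: no change
3. o -> e, u -> i / F C0 _: no change
surface: vosusugas


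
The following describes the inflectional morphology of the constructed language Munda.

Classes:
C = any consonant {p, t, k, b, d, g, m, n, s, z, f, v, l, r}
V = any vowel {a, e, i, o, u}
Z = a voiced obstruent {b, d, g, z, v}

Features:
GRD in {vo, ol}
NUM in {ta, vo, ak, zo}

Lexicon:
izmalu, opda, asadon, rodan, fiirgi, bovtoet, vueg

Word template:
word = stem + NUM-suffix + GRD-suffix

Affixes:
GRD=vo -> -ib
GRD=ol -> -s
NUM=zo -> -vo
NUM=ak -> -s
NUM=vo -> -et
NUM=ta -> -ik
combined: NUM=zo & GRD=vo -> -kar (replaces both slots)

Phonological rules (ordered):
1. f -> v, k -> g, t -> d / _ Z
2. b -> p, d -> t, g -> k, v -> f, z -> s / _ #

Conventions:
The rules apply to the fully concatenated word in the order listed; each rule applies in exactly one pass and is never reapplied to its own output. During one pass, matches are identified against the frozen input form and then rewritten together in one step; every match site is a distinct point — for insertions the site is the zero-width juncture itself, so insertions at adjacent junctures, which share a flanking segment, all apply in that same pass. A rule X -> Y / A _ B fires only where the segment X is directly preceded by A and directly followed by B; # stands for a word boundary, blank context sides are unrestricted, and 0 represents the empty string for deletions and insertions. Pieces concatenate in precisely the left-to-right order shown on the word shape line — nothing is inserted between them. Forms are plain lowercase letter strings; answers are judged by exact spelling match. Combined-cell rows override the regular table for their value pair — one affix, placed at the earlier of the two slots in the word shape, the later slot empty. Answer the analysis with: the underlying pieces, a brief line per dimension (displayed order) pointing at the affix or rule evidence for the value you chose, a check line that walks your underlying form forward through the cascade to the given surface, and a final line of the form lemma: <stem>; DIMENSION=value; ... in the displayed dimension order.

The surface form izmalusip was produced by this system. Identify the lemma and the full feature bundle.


underlying: izmalu-s-ib
GRD=vo - signalled by the affix -ib
NUM=ak - signalled by the affix -s
check: izmalusib -> izmalusib -> izmalusip
lemma: izmalu; GRD=vo; NUM=ak


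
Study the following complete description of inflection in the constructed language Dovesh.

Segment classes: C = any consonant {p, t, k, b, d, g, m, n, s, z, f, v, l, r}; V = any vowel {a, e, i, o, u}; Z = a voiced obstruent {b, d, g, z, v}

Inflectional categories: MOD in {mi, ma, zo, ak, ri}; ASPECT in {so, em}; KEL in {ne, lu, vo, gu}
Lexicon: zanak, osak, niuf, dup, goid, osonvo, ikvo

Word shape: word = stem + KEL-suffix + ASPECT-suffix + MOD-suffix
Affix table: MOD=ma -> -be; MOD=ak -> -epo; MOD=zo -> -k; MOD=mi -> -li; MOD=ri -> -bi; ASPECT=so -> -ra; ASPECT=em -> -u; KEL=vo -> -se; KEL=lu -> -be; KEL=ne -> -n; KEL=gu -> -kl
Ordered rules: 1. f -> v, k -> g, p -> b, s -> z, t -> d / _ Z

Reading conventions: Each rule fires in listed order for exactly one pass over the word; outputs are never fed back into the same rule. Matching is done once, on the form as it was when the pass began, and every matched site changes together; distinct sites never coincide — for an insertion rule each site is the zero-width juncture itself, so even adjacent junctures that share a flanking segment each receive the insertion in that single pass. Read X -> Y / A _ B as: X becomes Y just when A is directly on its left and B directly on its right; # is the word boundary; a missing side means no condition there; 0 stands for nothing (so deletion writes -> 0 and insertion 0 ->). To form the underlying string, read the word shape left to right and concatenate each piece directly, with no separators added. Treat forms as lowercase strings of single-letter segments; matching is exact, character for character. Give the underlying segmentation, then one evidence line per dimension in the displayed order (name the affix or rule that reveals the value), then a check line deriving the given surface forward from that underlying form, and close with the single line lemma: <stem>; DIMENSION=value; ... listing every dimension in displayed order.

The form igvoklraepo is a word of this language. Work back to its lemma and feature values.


underlying: ikvo-kl-ra-epo
MOD=ak - signalled by the affix -epo
ASPECT=so - signalled by the affix -ra
KEL=gu - signalled by the affix -kl
check: ikvoklraepo -> igvoklraepo
lemma: ikvo; MOD=ak; ASPECT=so; KEL=gu


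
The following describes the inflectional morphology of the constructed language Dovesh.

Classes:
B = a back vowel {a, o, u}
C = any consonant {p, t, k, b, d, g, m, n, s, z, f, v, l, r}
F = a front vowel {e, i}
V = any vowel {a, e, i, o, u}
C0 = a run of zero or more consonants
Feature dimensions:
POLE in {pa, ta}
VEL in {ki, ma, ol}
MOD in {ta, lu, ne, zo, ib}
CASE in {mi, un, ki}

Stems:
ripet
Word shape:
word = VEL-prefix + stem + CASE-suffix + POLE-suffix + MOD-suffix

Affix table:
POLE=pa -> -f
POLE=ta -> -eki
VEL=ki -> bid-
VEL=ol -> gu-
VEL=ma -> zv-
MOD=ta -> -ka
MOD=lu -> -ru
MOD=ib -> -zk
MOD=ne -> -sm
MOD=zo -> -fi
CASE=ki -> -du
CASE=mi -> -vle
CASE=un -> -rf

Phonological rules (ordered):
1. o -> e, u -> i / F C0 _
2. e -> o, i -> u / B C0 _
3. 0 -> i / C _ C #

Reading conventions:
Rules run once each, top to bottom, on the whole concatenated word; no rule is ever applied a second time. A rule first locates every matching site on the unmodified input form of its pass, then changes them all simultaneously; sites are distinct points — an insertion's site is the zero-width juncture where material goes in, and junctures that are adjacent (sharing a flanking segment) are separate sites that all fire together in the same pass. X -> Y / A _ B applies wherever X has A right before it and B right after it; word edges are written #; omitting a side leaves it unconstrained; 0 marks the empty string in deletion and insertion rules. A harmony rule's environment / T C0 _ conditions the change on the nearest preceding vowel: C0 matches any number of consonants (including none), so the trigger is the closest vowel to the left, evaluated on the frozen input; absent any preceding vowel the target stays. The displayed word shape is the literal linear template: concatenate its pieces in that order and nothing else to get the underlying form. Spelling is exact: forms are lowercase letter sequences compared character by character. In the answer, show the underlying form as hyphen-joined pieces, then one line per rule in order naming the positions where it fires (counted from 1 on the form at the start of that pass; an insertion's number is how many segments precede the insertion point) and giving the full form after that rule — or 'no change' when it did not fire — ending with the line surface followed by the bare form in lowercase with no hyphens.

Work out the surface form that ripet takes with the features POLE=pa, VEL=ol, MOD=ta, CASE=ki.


underlying: gu-ripet-du-f-ka
1. o -> e, u -> i / F C0 _: fires at position(s) 9: guripetdifka
2. e -> o, i -> u / B C0 _: fires at position(s) 4: gurupetdifka
3. 0 -> i / C _ C #: no change
surface: gurupetdifka


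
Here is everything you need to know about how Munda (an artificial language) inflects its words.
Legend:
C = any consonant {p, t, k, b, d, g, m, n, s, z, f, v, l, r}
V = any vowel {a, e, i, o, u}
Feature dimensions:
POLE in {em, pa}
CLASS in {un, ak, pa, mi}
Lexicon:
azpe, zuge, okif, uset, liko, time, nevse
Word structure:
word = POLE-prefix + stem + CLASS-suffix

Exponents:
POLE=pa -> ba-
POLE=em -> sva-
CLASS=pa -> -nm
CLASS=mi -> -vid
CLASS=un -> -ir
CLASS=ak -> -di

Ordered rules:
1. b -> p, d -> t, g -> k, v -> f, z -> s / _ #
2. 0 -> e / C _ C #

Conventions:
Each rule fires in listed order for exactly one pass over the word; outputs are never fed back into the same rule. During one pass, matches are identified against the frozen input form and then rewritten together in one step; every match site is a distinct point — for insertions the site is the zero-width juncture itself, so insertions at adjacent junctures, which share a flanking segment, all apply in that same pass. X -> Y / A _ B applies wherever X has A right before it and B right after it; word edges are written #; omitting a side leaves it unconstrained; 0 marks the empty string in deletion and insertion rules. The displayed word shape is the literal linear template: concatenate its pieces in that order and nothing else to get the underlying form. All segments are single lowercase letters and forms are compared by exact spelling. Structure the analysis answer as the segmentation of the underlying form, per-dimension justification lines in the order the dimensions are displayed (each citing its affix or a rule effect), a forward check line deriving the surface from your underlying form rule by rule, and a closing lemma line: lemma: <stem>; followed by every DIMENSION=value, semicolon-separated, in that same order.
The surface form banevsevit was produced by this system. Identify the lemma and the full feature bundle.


underlying: ba-nevse-vid
POLE=pa - signalled by the affix ba-
CLASS=mi - signalled by the affix -vid
check: banevsevid -> banevsevit -> banevsevit
lemma: nevse; POLE=pa; CLASS=mi
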